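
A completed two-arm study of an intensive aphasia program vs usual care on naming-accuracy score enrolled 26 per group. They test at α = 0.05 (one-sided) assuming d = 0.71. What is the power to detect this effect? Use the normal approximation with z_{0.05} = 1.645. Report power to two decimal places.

For two equal groups, power = Φ(d·√(n/2) − z_{α}).
d·√(n/2) = 0.71 × √(26/2) = 0.71 × 3.606 = 2.560.
z_β = 2.560 − 1.645 = 0.915.
Power = Φ(0.915) = 0.820.

power ≈ 0.82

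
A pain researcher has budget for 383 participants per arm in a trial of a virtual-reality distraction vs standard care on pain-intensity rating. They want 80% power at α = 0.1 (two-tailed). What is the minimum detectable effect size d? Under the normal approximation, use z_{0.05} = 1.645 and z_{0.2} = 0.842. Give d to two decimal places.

For two independent groups of n = 383 each: d_min = (z_{α/2} + z_β)·√(2/n).
z-sum = 1.645 + 0.842 = 2.487.
d_min = 2.487 × √(2/383) = 2.487 × 0.0723 = 0.180.

d_min ≈ 0.18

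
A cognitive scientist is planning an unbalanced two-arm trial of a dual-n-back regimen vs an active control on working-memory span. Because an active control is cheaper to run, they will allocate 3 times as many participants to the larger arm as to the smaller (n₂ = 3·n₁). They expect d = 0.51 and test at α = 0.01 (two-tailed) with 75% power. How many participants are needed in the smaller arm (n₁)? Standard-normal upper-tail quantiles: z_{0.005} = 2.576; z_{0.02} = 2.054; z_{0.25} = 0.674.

With allocation ratio k = n₂/n₁ = 3, Var(x̄₁−x̄₂) = σ²(1/n₁ + 1/(k·n₁)) = σ²·(k+1)/(k·n₁).
So n₁ = (1 + 1/k)·((z_{α/2} + z_β)/d)² = 1.333 × (3.250/0.51)².
n₁ = 1.333 × 40.61 = 54.1.
Round up: n₁ = 55, giving n₂ = 3 × 55 = 165.

n₁ = 55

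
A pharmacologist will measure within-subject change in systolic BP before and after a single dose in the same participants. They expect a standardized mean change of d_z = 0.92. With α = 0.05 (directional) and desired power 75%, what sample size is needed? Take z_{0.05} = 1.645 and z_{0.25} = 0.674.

n = 7 pairs

For a paired (one-sample on differences) test: n = ((z_{α} + z_β) / d)².
z_{α} + z_β = 1.645 + 0.674 = 2.319.
n = (2.319 / 0.92)² = 2.521² = 6.35.
Round up.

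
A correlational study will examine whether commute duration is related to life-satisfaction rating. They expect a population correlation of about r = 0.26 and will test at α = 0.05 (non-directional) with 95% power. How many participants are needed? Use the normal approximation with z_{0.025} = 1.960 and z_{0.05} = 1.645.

n = 187

Fisher's z: C = ½·ln((1+r)/(1−r)) = ½·ln(1.7027) = 0.2661.
n = ((z_{α/2} + z_β)/C)² + 3.
(1.960 + 1.645) / 0.2661 = 3.605 / 0.2661 = 13.548.
n = 13.548² + 3 = 183.54 + 3 = 186.5.
Round up.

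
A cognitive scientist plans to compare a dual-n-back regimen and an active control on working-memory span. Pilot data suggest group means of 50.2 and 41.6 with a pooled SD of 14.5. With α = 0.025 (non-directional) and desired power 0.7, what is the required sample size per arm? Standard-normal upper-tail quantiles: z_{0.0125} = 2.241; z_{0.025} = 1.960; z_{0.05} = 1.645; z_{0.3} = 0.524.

Cohen's d = |M₁ − M₂| / SD_pooled = |50.2 − 41.6| / 14.5 = 8.6 / 14.5 = 0.593.
For two independent groups with equal n: n = 2·((z_{α/2} + z_β) / d)².
z_{α/2} + z_β = 2.241 + 0.524 = 2.765.
n = 2 × (2.765 / 0.593)² = 2 × 4.663² = 2 × 21.74 = 43.5.
Round up to the next whole participant.

n = 44 per group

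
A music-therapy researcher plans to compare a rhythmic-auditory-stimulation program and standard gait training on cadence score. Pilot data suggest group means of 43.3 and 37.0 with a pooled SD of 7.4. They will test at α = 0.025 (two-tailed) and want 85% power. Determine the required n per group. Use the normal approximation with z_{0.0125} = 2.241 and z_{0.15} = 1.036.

Cohen's d = |M₁ − M₂| / SD_pooled = |43.3 − 37.0| / 7.4 = 6.3 / 7.4 = 0.851.
For two independent groups with equal n: n = 2·((z_{α/2} + z_β) / d)².
z_{α/2} + z_β = 2.241 + 1.036 = 3.277.
n = 2 × (3.277 / 0.851)² = 2 × 3.851² = 2 × 14.83 = 29.7.
Round up to the next whole participant.

n = 30 per group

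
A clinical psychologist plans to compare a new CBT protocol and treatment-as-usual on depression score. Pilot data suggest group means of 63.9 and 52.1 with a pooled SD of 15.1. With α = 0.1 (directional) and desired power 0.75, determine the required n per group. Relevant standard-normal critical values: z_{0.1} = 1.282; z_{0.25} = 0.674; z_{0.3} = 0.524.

Cohen's d = |M₁ − M₂| / SD_pooled = |63.9 − 52.1| / 15.1 = 11.8 / 15.1 = 0.781.
For two independent groups with equal n: n = 2·((z_{α} + z_β) / d)².
z_{α} + z_β = 1.282 + 0.674 = 1.956.
n = 2 × (1.956 / 0.781)² = 2 × 2.504² = 2 × 6.27 = 12.5.
Round up to the next whole participant.

n = 13 per group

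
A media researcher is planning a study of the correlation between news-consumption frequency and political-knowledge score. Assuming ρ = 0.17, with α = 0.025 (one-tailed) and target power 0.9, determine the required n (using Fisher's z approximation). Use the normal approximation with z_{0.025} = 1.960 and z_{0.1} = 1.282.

n = 360

Fisher's z: C = ½·ln((1+r)/(1−r)) = ½·ln(1.4096) = 0.1717.
n = ((z_{α} + z_β)/C)² + 3.
(1.960 + 1.282) / 0.1717 = 3.242 / 0.1717 = 18.882.
n = 18.882² + 3 = 356.52 + 3 = 359.5.
Round up.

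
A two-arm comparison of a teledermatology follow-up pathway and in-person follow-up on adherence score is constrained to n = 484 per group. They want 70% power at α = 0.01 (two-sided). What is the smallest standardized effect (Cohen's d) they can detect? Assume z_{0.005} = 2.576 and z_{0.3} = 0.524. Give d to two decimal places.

For two independent groups of n = 484 each: d_min = (z_{α/2} + z_β)·√(2/n).
z-sum = 2.576 + 0.524 = 3.100.
d_min = 3.100 × √(2/484) = 3.100 × 0.0643 = 0.199.

d_min ≈ 0.20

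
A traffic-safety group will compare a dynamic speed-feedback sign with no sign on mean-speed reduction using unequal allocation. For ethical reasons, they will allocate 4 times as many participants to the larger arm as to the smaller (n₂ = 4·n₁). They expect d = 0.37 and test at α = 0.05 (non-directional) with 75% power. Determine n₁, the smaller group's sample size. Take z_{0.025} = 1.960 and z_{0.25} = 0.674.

With allocation ratio k = n₂/n₁ = 4, Var(x̄₁−x̄₂) = σ²(1/n₁ + 1/(k·n₁)) = σ²·(k+1)/(k·n₁).
So n₁ = (1 + 1/k)·((z_{α/2} + z_β)/d)² = 1.250 × (2.634/0.37)².
n₁ = 1.250 × 50.68 = 63.3.
Round up: n₁ = 64, giving n₂ = 4 × 64 = 256.

n₁ = 64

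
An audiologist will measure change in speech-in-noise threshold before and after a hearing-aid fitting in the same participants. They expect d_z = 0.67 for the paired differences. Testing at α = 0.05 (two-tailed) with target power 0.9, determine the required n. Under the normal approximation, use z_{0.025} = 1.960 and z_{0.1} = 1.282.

n = 24 pairs

For a paired (one-sample on differences) test: n = ((z_{α/2} + z_β) / d)².
z_{α/2} + z_β = 1.960 + 1.282 = 3.242.
n = (3.242 / 0.67)² = 4.839² = 23.41.
Round up.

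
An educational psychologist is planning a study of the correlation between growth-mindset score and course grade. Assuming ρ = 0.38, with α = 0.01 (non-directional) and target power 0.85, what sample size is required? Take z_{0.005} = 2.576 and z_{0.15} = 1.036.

n = 85

Fisher's z: C = ½·ln((1+r)/(1−r)) = ½·ln(2.2258) = 0.4001.
n = ((z_{α/2} + z_β)/C)² + 3.
(2.576 + 1.036) / 0.4001 = 3.612 / 0.4001 = 9.028.
n = 9.028² + 3 = 81.50 + 3 = 84.5.
Round up.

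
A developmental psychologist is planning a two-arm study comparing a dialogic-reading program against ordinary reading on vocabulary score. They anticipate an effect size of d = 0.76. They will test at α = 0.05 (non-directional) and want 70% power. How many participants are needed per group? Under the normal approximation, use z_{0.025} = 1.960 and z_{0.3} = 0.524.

For two independent groups with equal n: n = 2·((z_{α/2} + z_β) / d)².
z_{α/2} + z_β = 1.960 + 0.524 = 2.484.
n = 2 × (2.484 / 0.76)² = 2 × 3.268² = 2 × 10.68 = 21.4.
Round up to the next whole participant.

n = 22 per group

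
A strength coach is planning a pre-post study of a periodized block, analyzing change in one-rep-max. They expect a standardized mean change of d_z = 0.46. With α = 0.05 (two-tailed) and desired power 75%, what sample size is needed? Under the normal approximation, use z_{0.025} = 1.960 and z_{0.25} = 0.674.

For a paired (one-sample on differences) test: n = ((z_{α/2} + z_β) / d)².
z_{α/2} + z_β = 1.960 + 0.674 = 2.634.
n = (2.634 / 0.46)² = 5.726² = 32.79.
Round up.

n = 33 pairs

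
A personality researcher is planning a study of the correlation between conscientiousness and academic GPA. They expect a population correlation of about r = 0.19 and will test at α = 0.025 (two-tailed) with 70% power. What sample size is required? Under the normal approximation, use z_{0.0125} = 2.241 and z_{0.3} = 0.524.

n = 210

Fisher's z: C = ½·ln((1+r)/(1−r)) = ½·ln(1.4691) = 0.1923.
n = ((z_{α/2} + z_β)/C)² + 3.
(2.241 + 0.524) / 0.1923 = 2.765 / 0.1923 = 14.379.
n = 14.379² + 3 = 206.74 + 3 = 209.7.
Round up.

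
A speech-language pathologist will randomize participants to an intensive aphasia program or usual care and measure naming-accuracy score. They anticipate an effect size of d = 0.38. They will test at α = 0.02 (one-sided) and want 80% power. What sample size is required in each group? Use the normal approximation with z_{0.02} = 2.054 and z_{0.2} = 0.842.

n = 117 per group

For two independent groups with equal n: n = 2·((z_{α} + z_β) / d)².
z_{α} + z_β = 2.054 + 0.842 = 2.896.
n = 2 × (2.896 / 0.38)² = 2 × 7.621² = 2 × 58.08 = 116.2.
Round up to the next whole participant.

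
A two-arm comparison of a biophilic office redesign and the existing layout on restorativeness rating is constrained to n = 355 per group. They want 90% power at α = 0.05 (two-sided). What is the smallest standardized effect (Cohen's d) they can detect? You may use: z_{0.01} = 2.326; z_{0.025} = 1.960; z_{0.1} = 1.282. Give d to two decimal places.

For two independent groups of n = 355 each: d_min = (z_{α/2} + z_β)·√(2/n).
z-sum = 1.960 + 1.282 = 3.242.
d_min = 3.242 × √(2/355) = 3.242 × 0.0751 = 0.243.

d_min ≈ 0.24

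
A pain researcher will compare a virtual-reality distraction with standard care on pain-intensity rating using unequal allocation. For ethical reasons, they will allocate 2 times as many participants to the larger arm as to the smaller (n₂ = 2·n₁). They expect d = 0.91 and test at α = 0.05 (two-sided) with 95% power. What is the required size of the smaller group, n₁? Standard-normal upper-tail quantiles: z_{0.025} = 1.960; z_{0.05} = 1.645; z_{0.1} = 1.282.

With allocation ratio k = n₂/n₁ = 2, Var(x̄₁−x̄₂) = σ²(1/n₁ + 1/(k·n₁)) = σ²·(k+1)/(k·n₁).
So n₁ = (1 + 1/k)·((z_{α/2} + z_β)/d)² = 1.500 × (3.605/0.91)².
n₁ = 1.500 × 15.69 = 23.5.
Round up: n₁ = 24, giving n₂ = 2 × 24 = 48.

n₁ = 24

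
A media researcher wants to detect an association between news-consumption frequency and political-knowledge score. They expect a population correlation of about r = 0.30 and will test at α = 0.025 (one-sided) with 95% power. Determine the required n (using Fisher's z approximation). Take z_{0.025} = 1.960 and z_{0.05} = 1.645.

n = 139

Fisher's z: C = ½·ln((1+r)/(1−r)) = ½·ln(1.8571) = 0.3095.
n = ((z_{α} + z_β)/C)² + 3.
(1.960 + 1.645) / 0.3095 = 3.605 / 0.3095 = 11.648.
n = 11.648² + 3 = 135.67 + 3 = 138.7.
Round up.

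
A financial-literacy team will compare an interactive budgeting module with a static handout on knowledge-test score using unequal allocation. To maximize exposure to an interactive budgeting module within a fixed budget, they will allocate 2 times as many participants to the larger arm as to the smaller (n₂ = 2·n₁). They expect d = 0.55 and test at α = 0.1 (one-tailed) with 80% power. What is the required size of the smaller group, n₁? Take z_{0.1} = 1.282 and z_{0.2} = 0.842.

With allocation ratio k = n₂/n₁ = 2, Var(x̄₁−x̄₂) = σ²(1/n₁ + 1/(k·n₁)) = σ²·(k+1)/(k·n₁).
So n₁ = (1 + 1/k)·((z_{α} + z_β)/d)² = 1.500 × (2.124/0.55)².
n₁ = 1.500 × 14.91 = 22.4.
Round up: n₁ = 23, giving n₂ = 2 × 23 = 46.

n₁ = 23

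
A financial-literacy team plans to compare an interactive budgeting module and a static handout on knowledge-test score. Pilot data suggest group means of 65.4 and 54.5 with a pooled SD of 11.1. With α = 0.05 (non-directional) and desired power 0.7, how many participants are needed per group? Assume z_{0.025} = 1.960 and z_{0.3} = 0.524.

Cohen's d = |M₁ − M₂| / SD_pooled = |65.4 − 54.5| / 11.1 = 10.9 / 11.1 = 0.982.
For two independent groups with equal n: n = 2·((z_{α/2} + z_β) / d)².
z_{α/2} + z_β = 1.960 + 0.524 = 2.484.
n = 2 × (2.484 / 0.982)² = 2 × 2.530² = 2 × 6.40 = 12.8.
Round up to the next whole participant.

n = 13 per group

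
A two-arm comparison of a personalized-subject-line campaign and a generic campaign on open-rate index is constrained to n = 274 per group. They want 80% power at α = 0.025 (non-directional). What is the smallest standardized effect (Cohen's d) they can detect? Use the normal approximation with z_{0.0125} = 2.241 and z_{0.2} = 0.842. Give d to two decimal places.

For two independent groups of n = 274 each: d_min = (z_{α/2} + z_β)·√(2/n).
z-sum = 2.241 + 0.842 = 3.083.
d_min = 3.083 × √(2/274) = 3.083 × 0.0854 = 0.263.

d_min ≈ 0.26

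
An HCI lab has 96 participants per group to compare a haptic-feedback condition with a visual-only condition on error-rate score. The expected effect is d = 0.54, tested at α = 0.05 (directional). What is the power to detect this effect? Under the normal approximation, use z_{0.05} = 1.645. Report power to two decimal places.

For two equal groups, power = Φ(d·√(n/2) − z_{α}).
d·√(n/2) = 0.54 × √(96/2) = 0.54 × 6.928 = 3.741.
z_β = 3.741 − 1.645 = 2.096.
Power = Φ(2.096) = 0.982.

power ≈ 0.98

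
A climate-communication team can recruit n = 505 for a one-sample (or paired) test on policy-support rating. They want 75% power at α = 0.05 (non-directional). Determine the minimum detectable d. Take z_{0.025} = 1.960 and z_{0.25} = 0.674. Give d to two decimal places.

d_min ≈ 0.12

For a single sample (or paired design) of n = 505: d_min = (z_{α/2} + z_β)/√n.
z-sum = 1.960 + 0.674 = 2.634.
d_min = 2.634 / √505 = 2.634 / 22.472 = 0.117.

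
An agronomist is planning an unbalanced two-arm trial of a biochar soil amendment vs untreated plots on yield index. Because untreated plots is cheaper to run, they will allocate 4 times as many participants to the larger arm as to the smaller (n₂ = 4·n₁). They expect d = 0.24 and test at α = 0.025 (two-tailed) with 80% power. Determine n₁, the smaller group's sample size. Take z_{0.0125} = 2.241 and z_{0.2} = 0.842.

n₁ = 207

With allocation ratio k = n₂/n₁ = 4, Var(x̄₁−x̄₂) = σ²(1/n₁ + 1/(k·n₁)) = σ²·(k+1)/(k·n₁).
So n₁ = (1 + 1/k)·((z_{α/2} + z_β)/d)² = 1.250 × (3.083/0.24)².
n₁ = 1.250 × 165.02 = 206.3.
Round up: n₁ = 207, giving n₂ = 4 × 207 = 828.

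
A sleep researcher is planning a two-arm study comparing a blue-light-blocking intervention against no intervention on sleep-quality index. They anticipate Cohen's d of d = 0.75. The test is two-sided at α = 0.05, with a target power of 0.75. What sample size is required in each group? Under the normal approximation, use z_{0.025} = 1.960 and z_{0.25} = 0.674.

n = 25 per group

For two independent groups with equal n: n = 2·((z_{α/2} + z_β) / d)².
z_{α/2} + z_β = 1.960 + 0.674 = 2.634.
n = 2 × (2.634 / 0.75)² = 2 × 3.512² = 2 × 12.33 = 24.7.
Round up to the next whole participant.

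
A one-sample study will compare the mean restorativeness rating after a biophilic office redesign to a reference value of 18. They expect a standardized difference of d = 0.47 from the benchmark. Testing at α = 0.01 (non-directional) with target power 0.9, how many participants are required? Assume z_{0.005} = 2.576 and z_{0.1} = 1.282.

For a one-sample test: n = ((z_{α/2} + z_β) / d)².
z_{α/2} + z_β = 2.576 + 1.282 = 3.858.
n = (3.858 / 0.47)² = 8.209² = 67.38.
Round up.

n = 68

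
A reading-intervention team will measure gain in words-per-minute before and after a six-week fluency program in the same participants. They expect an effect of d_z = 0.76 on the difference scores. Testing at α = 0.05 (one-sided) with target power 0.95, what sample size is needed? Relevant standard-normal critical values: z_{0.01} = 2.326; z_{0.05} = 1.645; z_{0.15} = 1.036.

For a paired (one-sample on differences) test: n = ((z_{α} + z_β) / d)².
z_{α} + z_β = 1.645 + 1.645 = 3.290.
n = (3.290 / 0.76)² = 4.329² = 18.74.
Round up.

n = 19 pairs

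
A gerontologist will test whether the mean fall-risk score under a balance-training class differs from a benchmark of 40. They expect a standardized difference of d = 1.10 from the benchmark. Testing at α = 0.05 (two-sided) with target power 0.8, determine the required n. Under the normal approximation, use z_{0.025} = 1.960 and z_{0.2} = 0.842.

For a one-sample test: n = ((z_{α/2} + z_β) / d)².
z_{α/2} + z_β = 1.960 + 0.842 = 2.802.
n = (2.802 / 1.10)² = 2.547² = 6.49.
Round up.

n = 7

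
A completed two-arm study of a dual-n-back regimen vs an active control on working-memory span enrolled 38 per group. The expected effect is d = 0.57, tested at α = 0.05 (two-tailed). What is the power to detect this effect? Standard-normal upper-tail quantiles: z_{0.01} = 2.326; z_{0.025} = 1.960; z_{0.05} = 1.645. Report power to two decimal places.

power ≈ 0.70

For two equal groups, power = Φ(d·√(n/2) − z_{α/2}).
d·√(n/2) = 0.57 × √(38/2) = 0.57 × 4.359 = 2.485.
z_β = 2.485 − 1.960 = 0.525.
Power = Φ(0.525) = 0.700.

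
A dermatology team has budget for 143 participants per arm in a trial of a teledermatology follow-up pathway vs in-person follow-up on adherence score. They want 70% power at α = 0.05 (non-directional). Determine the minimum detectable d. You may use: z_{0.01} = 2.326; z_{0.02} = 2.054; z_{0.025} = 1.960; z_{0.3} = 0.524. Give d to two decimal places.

d_min ≈ 0.29

For two independent groups of n = 143 each: d_min = (z_{α/2} + z_β)·√(2/n).
z-sum = 1.960 + 0.524 = 2.484.
d_min = 2.484 × √(2/143) = 2.484 × 0.1183 = 0.294.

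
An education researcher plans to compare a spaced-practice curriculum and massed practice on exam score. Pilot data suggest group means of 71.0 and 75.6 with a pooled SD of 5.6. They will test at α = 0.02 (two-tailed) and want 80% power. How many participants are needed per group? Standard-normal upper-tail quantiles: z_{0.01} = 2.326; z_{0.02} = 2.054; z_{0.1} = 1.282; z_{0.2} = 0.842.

n = 30 per group

Cohen's d = |M₁ − M₂| / SD_pooled = |71.0 − 75.6| / 5.6 = 4.6 / 5.6 = 0.821.
For two independent groups with equal n: n = 2·((z_{α/2} + z_β) / d)².
z_{α/2} + z_β = 2.326 + 0.842 = 3.168.
n = 2 × (3.168 / 0.821)² = 2 × 3.859² = 2 × 14.89 = 29.8.
Round up to the next whole participant.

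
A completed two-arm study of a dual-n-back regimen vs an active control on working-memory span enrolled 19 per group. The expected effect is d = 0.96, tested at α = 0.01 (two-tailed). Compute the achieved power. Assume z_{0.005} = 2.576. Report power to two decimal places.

For two equal groups, power = Φ(d·√(n/2) − z_{α/2}).
d·√(n/2) = 0.96 × √(19/2) = 0.96 × 3.082 = 2.959.
z_β = 2.959 − 2.576 = 0.383.
Power = Φ(0.383) = 0.649.

power ≈ 0.65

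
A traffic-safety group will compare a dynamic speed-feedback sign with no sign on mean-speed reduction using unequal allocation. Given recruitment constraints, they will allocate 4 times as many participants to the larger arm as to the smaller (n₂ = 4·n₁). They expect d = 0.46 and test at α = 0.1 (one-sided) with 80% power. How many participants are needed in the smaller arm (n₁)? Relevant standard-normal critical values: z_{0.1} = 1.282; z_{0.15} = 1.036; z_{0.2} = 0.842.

n₁ = 27

With allocation ratio k = n₂/n₁ = 4, Var(x̄₁−x̄₂) = σ²(1/n₁ + 1/(k·n₁)) = σ²·(k+1)/(k·n₁).
So n₁ = (1 + 1/k)·((z_{α} + z_β)/d)² = 1.250 × (2.124/0.46)².
n₁ = 1.250 × 21.32 = 26.7.
Round up: n₁ = 27, giving n₂ = 4 × 27 = 108.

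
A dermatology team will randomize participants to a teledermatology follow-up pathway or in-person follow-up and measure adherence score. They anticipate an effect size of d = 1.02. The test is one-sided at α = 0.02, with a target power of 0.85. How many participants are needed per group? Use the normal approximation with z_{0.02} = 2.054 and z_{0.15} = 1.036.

For two independent groups with equal n: n = 2·((z_{α} + z_β) / d)².
z_{α} + z_β = 2.054 + 1.036 = 3.090.
n = 2 × (3.090 / 1.02)² = 2 × 3.029² = 2 × 9.18 = 18.4.
Round up to the next whole participant.

n = 19 per group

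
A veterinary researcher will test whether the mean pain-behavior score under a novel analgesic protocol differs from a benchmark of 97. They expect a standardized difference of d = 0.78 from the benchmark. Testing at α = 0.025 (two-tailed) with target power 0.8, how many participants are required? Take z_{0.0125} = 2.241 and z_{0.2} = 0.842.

For a one-sample test: n = ((z_{α/2} + z_β) / d)².
z_{α/2} + z_β = 2.241 + 0.842 = 3.083.
n = (3.083 / 0.78)² = 3.953² = 15.62.
Round up.

n = 16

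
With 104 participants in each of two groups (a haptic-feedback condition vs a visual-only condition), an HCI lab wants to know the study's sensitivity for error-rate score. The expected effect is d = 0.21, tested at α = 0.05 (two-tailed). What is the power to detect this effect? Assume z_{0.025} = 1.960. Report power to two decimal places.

power ≈ 0.33

For two equal groups, power = Φ(d·√(n/2) − z_{α/2}).
d·√(n/2) = 0.21 × √(104/2) = 0.21 × 7.211 = 1.514.
z_β = 1.514 − 1.960 = -0.446.
Power = Φ(-0.446) = 0.328.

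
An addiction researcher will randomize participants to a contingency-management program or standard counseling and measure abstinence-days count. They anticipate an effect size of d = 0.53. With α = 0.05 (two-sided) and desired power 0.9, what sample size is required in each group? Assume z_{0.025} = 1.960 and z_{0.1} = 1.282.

n = 75 per group

For two independent groups with equal n: n = 2·((z_{α/2} + z_β) / d)².
z_{α/2} + z_β = 1.960 + 1.282 = 3.242.
n = 2 × (3.242 / 0.53)² = 2 × 6.117² = 2 × 37.42 = 74.8.
Round up to the next whole participant.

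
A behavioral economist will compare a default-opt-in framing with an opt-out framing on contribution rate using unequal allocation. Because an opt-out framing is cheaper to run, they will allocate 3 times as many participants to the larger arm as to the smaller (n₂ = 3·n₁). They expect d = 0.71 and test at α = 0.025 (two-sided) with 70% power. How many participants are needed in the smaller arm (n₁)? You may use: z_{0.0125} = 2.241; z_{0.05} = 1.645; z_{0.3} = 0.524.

With allocation ratio k = n₂/n₁ = 3, Var(x̄₁−x̄₂) = σ²(1/n₁ + 1/(k·n₁)) = σ²·(k+1)/(k·n₁).
So n₁ = (1 + 1/k)·((z_{α/2} + z_β)/d)² = 1.333 × (2.765/0.71)².
n₁ = 1.333 × 15.17 = 20.2.
Round up: n₁ = 21, giving n₂ = 3 × 21 = 63.

n₁ = 21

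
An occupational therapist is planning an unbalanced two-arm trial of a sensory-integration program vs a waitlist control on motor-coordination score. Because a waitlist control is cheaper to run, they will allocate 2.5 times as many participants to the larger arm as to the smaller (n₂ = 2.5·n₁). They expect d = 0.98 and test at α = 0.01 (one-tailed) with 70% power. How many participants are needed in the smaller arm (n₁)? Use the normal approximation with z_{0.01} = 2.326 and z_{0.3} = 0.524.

n₁ = 12

With allocation ratio k = n₂/n₁ = 2.5, Var(x̄₁−x̄₂) = σ²(1/n₁ + 1/(k·n₁)) = σ²·(k+1)/(k·n₁).
So n₁ = (1 + 1/k)·((z_{α} + z_β)/d)² = 1.400 × (2.850/0.98)².
n₁ = 1.400 × 8.46 = 11.8.
Round up: n₁ = 12, giving n₂ = 2.5 × 12 = 30.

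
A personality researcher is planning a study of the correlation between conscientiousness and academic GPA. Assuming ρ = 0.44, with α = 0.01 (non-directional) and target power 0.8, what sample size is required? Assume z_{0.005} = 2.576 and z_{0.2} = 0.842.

n = 56

Fisher's z: C = ½·ln((1+r)/(1−r)) = ½·ln(2.5714) = 0.4722.
n = ((z_{α/2} + z_β)/C)² + 3.
(2.576 + 0.842) / 0.4722 = 3.418 / 0.4722 = 7.238.
n = 7.238² + 3 = 52.40 + 3 = 55.4.
Round up.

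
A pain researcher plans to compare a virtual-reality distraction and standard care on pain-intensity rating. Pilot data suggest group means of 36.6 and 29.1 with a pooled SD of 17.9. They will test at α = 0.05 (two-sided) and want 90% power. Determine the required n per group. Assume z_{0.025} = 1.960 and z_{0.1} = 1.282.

Cohen's d = |M₁ − M₂| / SD_pooled = |36.6 − 29.1| / 17.9 = 7.5 / 17.9 = 0.419.
For two independent groups with equal n: n = 2·((z_{α/2} + z_β) / d)².
z_{α/2} + z_β = 1.960 + 1.282 = 3.242.
n = 2 × (3.242 / 0.419)² = 2 × 7.737² = 2 × 59.87 = 119.7.
Round up to the next whole participant.

n = 120 per group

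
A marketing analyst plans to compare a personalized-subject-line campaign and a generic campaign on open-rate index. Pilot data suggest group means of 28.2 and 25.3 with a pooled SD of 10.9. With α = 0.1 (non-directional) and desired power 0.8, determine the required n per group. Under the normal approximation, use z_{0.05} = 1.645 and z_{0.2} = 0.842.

n = 175 per group

Cohen's d = |M₁ − M₂| / SD_pooled = |28.2 − 25.3| / 10.9 = 2.9 / 10.9 = 0.266.
For two independent groups with equal n: n = 2·((z_{α/2} + z_β) / d)².
z_{α/2} + z_β = 1.645 + 0.842 = 2.487.
n = 2 × (2.487 / 0.266)² = 2 × 9.350² = 2 × 87.42 = 174.8.
Round up to the next whole participant.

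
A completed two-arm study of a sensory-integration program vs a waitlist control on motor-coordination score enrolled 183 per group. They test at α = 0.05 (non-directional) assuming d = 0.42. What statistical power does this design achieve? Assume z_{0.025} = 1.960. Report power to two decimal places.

For two equal groups, power = Φ(d·√(n/2) − z_{α/2}).
d·√(n/2) = 0.42 × √(183/2) = 0.42 × 9.566 = 4.018.
z_β = 4.018 − 1.960 = 2.058.
Power = Φ(2.058) = 0.980.

power ≈ 0.98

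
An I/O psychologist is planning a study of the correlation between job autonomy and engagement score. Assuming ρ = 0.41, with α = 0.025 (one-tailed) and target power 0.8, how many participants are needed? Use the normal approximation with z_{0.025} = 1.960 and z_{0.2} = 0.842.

n = 45

Fisher's z: C = ½·ln((1+r)/(1−r)) = ½·ln(2.3898) = 0.4356.
n = ((z_{α} + z_β)/C)² + 3.
(1.960 + 0.842) / 0.4356 = 2.802 / 0.4356 = 6.433.
n = 6.433² + 3 = 41.38 + 3 = 44.4.
Round up.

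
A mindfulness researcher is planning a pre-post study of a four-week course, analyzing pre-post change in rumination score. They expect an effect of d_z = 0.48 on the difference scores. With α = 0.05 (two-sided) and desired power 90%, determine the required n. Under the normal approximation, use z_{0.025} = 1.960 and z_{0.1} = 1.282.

n = 46 pairs

For a paired (one-sample on differences) test: n = ((z_{α/2} + z_β) / d)².
z_{α/2} + z_β = 1.960 + 1.282 = 3.242.
n = (3.242 / 0.48)² = 6.754² = 45.62.
Round up.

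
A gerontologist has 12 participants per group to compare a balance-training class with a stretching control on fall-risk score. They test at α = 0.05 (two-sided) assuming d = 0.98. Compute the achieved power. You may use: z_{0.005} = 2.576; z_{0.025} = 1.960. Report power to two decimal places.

For two equal groups, power = Φ(d·√(n/2) − z_{α/2}).
d·√(n/2) = 0.98 × √(12/2) = 0.98 × 2.449 = 2.400.
z_β = 2.400 − 1.960 = 0.440.
Power = Φ(0.440) = 0.670.

power ≈ 0.67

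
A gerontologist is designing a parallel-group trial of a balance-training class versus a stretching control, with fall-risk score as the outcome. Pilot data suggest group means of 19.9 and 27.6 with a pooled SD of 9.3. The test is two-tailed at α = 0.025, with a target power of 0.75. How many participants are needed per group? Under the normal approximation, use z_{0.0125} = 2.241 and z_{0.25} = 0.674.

n = 25 per group

Cohen's d = |M₁ − M₂| / SD_pooled = |19.9 − 27.6| / 9.3 = 7.7 / 9.3 = 0.828.
For two independent groups with equal n: n = 2·((z_{α/2} + z_β) / d)².
z_{α/2} + z_β = 2.241 + 0.674 = 2.915.
n = 2 × (2.915 / 0.828)² = 2 × 3.521² = 2 × 12.39 = 24.8.
Round up to the next whole participant.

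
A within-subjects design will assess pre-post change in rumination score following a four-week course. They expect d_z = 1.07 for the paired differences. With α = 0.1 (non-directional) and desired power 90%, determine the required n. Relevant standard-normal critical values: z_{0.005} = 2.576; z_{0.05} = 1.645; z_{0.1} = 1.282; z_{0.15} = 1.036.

n = 8 pairs

For a paired (one-sample on differences) test: n = ((z_{α/2} + z_β) / d)².
z_{α/2} + z_β = 1.645 + 1.282 = 2.927.
n = (2.927 / 1.07)² = 2.736² = 7.48.
Round up.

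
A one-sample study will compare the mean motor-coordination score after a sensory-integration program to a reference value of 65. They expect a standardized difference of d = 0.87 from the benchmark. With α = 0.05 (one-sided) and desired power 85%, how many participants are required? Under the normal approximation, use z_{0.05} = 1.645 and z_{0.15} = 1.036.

n = 10

For a one-sample test: n = ((z_{α} + z_β) / d)².
z_{α} + z_β = 1.645 + 1.036 = 2.681.
n = (2.681 / 0.87)² = 3.082² = 9.50.
Round up.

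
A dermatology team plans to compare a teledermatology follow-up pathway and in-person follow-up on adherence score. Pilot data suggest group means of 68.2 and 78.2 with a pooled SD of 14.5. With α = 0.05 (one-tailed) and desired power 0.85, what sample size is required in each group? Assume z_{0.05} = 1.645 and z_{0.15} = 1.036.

n = 31 per group

Cohen's d = |M₁ − M₂| / SD_pooled = |68.2 − 78.2| / 14.5 = 10.0 / 14.5 = 0.690.
For two independent groups with equal n: n = 2·((z_{α} + z_β) / d)².
z_{α} + z_β = 1.645 + 1.036 = 2.681.
n = 2 × (2.681 / 0.690)² = 2 × 3.886² = 2 × 15.10 = 30.2.
Round up to the next whole participant.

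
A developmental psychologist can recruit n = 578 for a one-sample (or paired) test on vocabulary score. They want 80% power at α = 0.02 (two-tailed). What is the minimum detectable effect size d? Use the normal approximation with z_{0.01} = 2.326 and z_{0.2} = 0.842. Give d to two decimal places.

For a single sample (or paired design) of n = 578: d_min = (z_{α/2} + z_β)/√n.
z-sum = 2.326 + 0.842 = 3.168.
d_min = 3.168 / √578 = 3.168 / 24.042 = 0.132.

d_min ≈ 0.13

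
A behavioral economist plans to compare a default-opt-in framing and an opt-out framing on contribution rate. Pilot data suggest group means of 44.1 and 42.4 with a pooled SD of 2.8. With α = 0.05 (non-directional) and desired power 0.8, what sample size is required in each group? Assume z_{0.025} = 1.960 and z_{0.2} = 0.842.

Cohen's d = |M₁ − M₂| / SD_pooled = |44.1 − 42.4| / 2.8 = 1.7 / 2.8 = 0.607.
For two independent groups with equal n: n = 2·((z_{α/2} + z_β) / d)².
z_{α/2} + z_β = 1.960 + 0.842 = 2.802.
n = 2 × (2.802 / 0.607)² = 2 × 4.616² = 2 × 21.31 = 42.6.
Round up to the next whole participant.

n = 43 per group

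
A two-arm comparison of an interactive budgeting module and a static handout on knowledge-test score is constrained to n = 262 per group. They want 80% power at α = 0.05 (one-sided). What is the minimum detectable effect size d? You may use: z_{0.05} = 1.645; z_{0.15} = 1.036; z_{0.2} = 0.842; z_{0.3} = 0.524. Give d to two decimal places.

For two independent groups of n = 262 each: d_min = (z_{α} + z_β)·√(2/n).
z-sum = 1.645 + 0.842 = 2.487.
d_min = 2.487 × √(2/262) = 2.487 × 0.0874 = 0.217.

d_min ≈ 0.22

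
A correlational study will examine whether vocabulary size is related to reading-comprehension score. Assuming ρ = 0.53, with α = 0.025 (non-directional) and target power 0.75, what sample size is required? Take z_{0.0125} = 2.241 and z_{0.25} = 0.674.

Fisher's z: C = ½·ln((1+r)/(1−r)) = ½·ln(3.2553) = 0.5901.
n = ((z_{α/2} + z_β)/C)² + 3.
(2.241 + 0.674) / 0.5901 = 2.915 / 0.5901 = 4.940.
n = 4.940² + 3 = 24.40 + 3 = 27.4.
Round up.

n = 28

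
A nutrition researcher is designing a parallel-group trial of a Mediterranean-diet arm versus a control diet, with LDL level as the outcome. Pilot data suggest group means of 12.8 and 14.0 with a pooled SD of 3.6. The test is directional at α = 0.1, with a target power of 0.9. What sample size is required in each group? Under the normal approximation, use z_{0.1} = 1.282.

n = 119 per group

Cohen's d = |M₁ − M₂| / SD_pooled = |12.8 − 14.0| / 3.6 = 1.2 / 3.6 = 0.333.
For two independent groups with equal n: n = 2·((z_{α} + z_β) / d)².
z_{α} + z_β = 1.282 + 1.282 = 2.564.
n = 2 × (2.564 / 0.333)² = 2 × 7.700² = 2 × 59.29 = 118.6.
Round up to the next whole participant.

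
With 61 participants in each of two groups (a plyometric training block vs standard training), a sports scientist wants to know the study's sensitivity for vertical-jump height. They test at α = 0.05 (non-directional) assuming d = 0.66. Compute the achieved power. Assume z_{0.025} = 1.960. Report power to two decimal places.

power ≈ 0.95

For two equal groups, power = Φ(d·√(n/2) − z_{α/2}).
d·√(n/2) = 0.66 × √(61/2) = 0.66 × 5.523 = 3.645.
z_β = 3.645 − 1.960 = 1.685.
Power = Φ(1.685) = 0.954.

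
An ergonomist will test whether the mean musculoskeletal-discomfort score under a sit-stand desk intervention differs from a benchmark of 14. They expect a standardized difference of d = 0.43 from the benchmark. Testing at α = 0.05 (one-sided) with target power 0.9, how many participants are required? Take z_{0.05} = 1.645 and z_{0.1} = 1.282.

For a one-sample test: n = ((z_{α} + z_β) / d)².
z_{α} + z_β = 1.645 + 1.282 = 2.927.
n = (2.927 / 0.43)² = 6.807² = 46.33.
Round up.

n = 47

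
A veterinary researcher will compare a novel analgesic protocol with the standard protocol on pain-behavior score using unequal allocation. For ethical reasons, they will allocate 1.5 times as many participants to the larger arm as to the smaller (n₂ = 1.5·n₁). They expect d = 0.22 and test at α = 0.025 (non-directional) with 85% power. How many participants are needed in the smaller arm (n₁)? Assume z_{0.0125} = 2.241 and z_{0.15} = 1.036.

n₁ = 370

With allocation ratio k = n₂/n₁ = 1.5, Var(x̄₁−x̄₂) = σ²(1/n₁ + 1/(k·n₁)) = σ²·(k+1)/(k·n₁).
So n₁ = (1 + 1/k)·((z_{α/2} + z_β)/d)² = 1.667 × (3.277/0.22)².
n₁ = 1.667 × 221.87 = 369.8.
Round up: n₁ = 370, giving n₂ = 1.5 × 370 = 555.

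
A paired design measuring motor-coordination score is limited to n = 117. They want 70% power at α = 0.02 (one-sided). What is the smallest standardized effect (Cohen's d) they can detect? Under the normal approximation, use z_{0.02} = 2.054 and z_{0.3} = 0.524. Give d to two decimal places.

For a single sample (or paired design) of n = 117: d_min = (z_{α} + z_β)/√n.
z-sum = 2.054 + 0.524 = 2.578.
d_min = 2.578 / √117 = 2.578 / 10.817 = 0.238.

d_min ≈ 0.24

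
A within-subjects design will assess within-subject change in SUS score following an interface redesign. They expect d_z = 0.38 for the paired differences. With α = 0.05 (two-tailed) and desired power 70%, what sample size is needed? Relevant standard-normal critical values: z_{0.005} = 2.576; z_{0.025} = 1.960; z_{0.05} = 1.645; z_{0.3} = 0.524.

n = 43 pairs

For a paired (one-sample on differences) test: n = ((z_{α/2} + z_β) / d)².
z_{α/2} + z_β = 1.960 + 0.524 = 2.484.
n = (2.484 / 0.38)² = 6.537² = 42.73.
Round up.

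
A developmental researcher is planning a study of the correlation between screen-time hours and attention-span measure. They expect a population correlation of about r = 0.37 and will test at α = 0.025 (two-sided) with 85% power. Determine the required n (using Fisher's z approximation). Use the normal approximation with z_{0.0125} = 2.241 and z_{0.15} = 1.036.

n = 75

Fisher's z: C = ½·ln((1+r)/(1−r)) = ½·ln(2.1746) = 0.3884.
n = ((z_{α/2} + z_β)/C)² + 3.
(2.241 + 1.036) / 0.3884 = 3.277 / 0.3884 = 8.437.
n = 8.437² + 3 = 71.19 + 3 = 74.2.
Round up.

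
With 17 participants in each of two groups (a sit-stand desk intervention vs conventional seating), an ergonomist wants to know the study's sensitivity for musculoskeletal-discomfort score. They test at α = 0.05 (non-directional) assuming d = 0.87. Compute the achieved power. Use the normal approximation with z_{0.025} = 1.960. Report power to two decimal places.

power ≈ 0.72

For two equal groups, power = Φ(d·√(n/2) − z_{α/2}).
d·√(n/2) = 0.87 × √(17/2) = 0.87 × 2.915 = 2.536.
z_β = 2.536 − 1.960 = 0.576.
Power = Φ(0.576) = 0.718.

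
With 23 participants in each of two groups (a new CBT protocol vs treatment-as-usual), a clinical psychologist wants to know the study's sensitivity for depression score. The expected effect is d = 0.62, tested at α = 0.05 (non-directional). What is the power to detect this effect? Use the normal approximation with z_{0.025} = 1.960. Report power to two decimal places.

For two equal groups, power = Φ(d·√(n/2) − z_{α/2}).
d·√(n/2) = 0.62 × √(23/2) = 0.62 × 3.391 = 2.103.
z_β = 2.103 − 1.960 = 0.143.
Power = Φ(0.143) = 0.557.

power ≈ 0.56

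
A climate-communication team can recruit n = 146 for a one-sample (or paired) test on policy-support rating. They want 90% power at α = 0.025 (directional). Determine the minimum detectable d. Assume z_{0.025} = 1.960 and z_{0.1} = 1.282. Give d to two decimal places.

d_min ≈ 0.27

For a single sample (or paired design) of n = 146: d_min = (z_{α} + z_β)/√n.
z-sum = 1.960 + 1.282 = 3.242.
d_min = 3.242 / √146 = 3.242 / 12.083 = 0.268.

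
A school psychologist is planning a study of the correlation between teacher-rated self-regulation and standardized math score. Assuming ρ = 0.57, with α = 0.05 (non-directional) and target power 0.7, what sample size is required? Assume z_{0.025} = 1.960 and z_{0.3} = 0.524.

n = 18

Fisher's z: C = ½·ln((1+r)/(1−r)) = ½·ln(3.6512) = 0.6475.
n = ((z_{α/2} + z_β)/C)² + 3.
(1.960 + 0.524) / 0.6475 = 2.484 / 0.6475 = 3.836.
n = 3.836² + 3 = 14.72 + 3 = 17.7.
Round up.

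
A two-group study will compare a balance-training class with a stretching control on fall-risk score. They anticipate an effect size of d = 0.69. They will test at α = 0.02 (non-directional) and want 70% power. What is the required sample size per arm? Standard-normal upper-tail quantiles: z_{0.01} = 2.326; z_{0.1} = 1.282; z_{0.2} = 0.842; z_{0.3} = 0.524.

n = 35 per group

For two independent groups with equal n: n = 2·((z_{α/2} + z_β) / d)².
z_{α/2} + z_β = 2.326 + 0.524 = 2.850.
n = 2 × (2.850 / 0.69)² = 2 × 4.130² = 2 × 17.06 = 34.1.
Round up to the next whole participant.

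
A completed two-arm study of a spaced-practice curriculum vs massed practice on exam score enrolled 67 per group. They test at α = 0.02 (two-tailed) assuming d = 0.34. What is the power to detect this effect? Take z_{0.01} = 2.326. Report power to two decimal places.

power ≈ 0.36

For two equal groups, power = Φ(d·√(n/2) − z_{α/2}).
d·√(n/2) = 0.34 × √(67/2) = 0.34 × 5.788 = 1.968.
z_β = 1.968 − 2.326 = -0.358.
Power = Φ(-0.358) = 0.360.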